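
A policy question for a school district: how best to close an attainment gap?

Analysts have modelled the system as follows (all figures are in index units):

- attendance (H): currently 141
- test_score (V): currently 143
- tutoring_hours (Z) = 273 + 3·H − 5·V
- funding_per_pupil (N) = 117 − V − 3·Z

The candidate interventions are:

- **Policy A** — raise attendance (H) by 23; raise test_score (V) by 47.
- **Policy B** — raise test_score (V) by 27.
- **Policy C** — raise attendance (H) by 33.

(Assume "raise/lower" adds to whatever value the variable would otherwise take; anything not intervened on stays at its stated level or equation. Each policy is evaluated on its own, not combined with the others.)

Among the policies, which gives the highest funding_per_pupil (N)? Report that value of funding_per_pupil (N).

Policy A (H + 23, V + 47):
  H = 141 + 23 = 164
  V = 143 + 47 = 190
  Z = 273 + 3·164 − 5·190 = -185
  N = 117 − 190 − 3·(-185) = 482
Policy B (V + 27):
  H = 141
  V = 143 + 27 = 170
  Z = 273 + 3·141 − 5·170 = -154
  N = 117 − 170 − 3·(-154) = 409
Policy C (H + 33):
  H = 141 + 33 = 174
  V = 143
  Z = 273 + 3·174 − 5·143 = 80
  N = 117 − 143 − 3·80 = -266
Comparing — Policy A: N=482, Policy B: N=409, Policy C: N=-266. Highest is 482 (Policy A).

482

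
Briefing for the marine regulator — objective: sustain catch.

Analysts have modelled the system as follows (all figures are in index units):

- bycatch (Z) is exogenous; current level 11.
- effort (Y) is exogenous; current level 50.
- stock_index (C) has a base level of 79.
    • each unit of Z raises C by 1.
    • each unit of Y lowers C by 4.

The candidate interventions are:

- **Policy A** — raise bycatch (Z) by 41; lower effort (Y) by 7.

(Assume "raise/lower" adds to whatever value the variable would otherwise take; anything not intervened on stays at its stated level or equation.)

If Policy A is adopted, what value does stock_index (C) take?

Policy A (Z + 41, Y − 7):
  Z = 11 + 41 = 52
  Y = 50 − 7 = 43
  C = 79 + 52 − 4·43 = -41

-41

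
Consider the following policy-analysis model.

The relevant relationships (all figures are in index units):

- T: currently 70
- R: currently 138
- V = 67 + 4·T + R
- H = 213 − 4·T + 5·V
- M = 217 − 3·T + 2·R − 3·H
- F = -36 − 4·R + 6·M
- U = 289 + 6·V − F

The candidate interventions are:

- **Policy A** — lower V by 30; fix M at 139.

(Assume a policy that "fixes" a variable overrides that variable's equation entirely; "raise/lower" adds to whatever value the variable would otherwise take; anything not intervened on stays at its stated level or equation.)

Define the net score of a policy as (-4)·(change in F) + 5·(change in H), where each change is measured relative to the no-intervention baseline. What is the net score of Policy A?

-167070

Baseline:
  T = 70
  R = 138
  V = 67 + 4·70 + 138 = 485
  H = 213 − 4·70 + 5·485 = 2358
  M = 217 − 3·70 + 2·138 − 3·2358 = -6791
  F = -36 − 4·138 + 6·(-6791) = -41334
Policy A (V − 30, M := 139):
  T = 70
  R = 138
  V = 67 + 4·70 + 138 (−30 from intervention) = 455
  H = 213 − 4·70 + 5·455 = 2208
  M = 139
  F = -36 − 4·138 + 6·139 = 246
ΔF = 246 − (-41334) = 41580; ΔH = 2208 − 2358 = -150
Score = (-4)·41580 + 5·(-150) = -167070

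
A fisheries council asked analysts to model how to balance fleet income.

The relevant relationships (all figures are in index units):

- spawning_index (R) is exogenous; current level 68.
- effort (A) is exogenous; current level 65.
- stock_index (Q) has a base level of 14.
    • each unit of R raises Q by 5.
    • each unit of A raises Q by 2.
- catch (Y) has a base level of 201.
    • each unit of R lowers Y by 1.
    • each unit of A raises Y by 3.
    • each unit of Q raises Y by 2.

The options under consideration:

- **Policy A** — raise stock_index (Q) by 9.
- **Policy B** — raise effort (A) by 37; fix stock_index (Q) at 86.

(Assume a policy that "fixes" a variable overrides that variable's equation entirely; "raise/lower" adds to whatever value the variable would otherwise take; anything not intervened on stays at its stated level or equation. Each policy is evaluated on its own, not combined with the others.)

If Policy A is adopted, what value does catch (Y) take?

Policy A (Q + 9):
  R = 68
  A = 65
  Q = 14 + 5·68 + 2·65 (+9 from intervention) = 493
  Y = 201 − 68 + 3·65 + 2·493 = 1314

1314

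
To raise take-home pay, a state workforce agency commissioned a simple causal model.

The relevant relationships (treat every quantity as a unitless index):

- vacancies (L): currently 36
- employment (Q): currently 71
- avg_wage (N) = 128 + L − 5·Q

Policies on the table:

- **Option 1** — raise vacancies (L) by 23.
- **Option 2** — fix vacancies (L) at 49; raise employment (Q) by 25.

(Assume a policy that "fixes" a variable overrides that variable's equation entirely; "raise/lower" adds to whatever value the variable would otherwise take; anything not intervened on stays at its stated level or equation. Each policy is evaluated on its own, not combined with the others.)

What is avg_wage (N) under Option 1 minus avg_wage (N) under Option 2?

135

Option 1 (L + 23):
  L = 36 + 23 = 59
  Q = 71
  N = 128 + 59 − 5·71 = -168
Option 2 (L := 49, Q + 25):
  L = 49
  Q = 71 + 25 = 96
  N = 128 + 49 − 5·96 = -303
N: -168 − (-303) = 135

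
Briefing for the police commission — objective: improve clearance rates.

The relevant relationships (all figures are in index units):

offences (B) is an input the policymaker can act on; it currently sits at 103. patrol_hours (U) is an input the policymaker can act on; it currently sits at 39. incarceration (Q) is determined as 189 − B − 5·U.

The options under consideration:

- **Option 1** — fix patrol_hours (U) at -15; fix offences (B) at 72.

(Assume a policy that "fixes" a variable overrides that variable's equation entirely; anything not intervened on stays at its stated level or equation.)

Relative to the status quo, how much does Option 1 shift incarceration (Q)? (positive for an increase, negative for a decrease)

301

Baseline:
  B = 103
  U = 39
  Q = 189 − 103 − 5·39 = -109
Option 1 (U := -15, B := 72):
  B = 72
  U = -15
  Q = 189 − 72 − 5·(-15) = 192
Change in Q: 192 − (-109) = 301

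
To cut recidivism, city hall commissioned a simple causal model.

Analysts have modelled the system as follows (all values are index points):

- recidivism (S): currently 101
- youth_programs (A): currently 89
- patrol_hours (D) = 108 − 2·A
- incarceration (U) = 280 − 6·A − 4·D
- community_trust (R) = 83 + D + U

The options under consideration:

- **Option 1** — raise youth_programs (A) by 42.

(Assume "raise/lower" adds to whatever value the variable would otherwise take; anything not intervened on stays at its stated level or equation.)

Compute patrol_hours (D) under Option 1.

-154

Option 1 (A + 42):
  A = 89 + 42 = 131
  D = 108 − 2·131 = -154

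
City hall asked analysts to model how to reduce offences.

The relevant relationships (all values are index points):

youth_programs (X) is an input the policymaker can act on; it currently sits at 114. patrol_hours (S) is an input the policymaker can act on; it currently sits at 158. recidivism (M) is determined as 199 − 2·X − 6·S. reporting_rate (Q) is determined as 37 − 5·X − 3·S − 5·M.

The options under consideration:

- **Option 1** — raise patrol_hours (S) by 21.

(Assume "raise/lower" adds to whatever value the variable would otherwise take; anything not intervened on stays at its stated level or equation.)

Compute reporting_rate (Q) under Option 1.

4445

Option 1 (S + 21):
  X = 114
  S = 158 + 21 = 179
  M = 199 − 2·114 − 6·179 = -1103
  Q = 37 − 5·114 − 3·179 − 5·(-1103) = 4445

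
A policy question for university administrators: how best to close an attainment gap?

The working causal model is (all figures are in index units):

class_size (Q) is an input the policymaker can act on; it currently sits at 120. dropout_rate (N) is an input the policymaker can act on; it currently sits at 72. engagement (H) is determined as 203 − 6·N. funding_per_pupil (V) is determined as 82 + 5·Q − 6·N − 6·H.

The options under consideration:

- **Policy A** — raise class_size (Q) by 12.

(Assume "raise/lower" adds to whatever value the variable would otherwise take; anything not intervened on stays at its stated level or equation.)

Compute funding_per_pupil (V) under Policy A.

Policy A (Q + 12):
  Q = 120 + 12 = 132
  N = 72
  H = 203 − 6·72 = -229
  V = 82 + 5·132 − 6·72 − 6·(-229) = 1684

1684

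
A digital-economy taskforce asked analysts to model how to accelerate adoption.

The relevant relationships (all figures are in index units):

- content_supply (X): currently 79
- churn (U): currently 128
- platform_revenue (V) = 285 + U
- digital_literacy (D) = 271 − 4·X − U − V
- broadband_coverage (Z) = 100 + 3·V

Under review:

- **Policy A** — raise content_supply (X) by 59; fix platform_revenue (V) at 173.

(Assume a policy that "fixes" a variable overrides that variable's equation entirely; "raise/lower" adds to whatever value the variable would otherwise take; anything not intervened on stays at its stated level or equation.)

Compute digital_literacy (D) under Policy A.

Policy A (X + 59, V := 173):
  X = 79 + 59 = 138
  U = 128
  V = 173
  D = 271 − 4·138 − 128 − 173 = -582

-582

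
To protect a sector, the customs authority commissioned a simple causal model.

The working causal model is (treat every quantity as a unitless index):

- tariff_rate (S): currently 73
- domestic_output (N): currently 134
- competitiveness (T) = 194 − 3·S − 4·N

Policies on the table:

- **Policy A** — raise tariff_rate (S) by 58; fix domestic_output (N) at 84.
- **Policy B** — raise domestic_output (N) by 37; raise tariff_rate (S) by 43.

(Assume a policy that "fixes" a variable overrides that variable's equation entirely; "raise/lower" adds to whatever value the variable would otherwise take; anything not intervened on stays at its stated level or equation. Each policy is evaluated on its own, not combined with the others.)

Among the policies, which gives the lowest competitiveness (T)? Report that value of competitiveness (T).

-838

Policy A (S + 58, N := 84):
  S = 73 + 58 = 131
  N = 84
  T = 194 − 3·131 − 4·84 = -535
Policy B (N + 37, S + 43):
  S = 73 + 43 = 116
  N = 134 + 37 = 171
  T = 194 − 3·116 − 4·171 = -838
Comparing — Policy A: T=-535, Policy B: T=-838. Lowest is -838 (Policy B).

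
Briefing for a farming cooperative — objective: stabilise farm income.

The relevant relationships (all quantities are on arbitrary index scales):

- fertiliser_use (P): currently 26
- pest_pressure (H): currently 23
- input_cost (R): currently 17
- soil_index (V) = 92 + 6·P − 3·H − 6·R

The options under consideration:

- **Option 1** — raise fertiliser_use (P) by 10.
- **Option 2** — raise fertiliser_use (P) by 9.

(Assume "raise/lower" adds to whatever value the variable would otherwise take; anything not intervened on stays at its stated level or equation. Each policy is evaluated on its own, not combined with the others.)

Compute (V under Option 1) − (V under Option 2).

Option 1 (P + 10):
  P = 26 + 10 = 36
  H = 23
  R = 17
  V = 92 + 6·36 − 3·23 − 6·17 = 137
Option 2 (P + 9):
  P = 26 + 9 = 35
  H = 23
  R = 17
  V = 92 + 6·35 − 3·23 − 6·17 = 131
V: 137 − 131 = 6

6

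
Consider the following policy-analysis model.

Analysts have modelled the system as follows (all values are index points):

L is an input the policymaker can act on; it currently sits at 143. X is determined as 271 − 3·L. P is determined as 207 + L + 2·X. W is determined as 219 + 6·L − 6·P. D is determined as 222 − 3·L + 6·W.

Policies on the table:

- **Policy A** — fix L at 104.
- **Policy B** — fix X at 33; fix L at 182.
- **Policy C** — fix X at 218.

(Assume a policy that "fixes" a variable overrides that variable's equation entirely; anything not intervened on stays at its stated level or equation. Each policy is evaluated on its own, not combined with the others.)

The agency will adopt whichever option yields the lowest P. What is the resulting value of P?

Policy A (L := 104):
  L = 104
  X = 271 − 3·104 = -41
  P = 207 + 104 + 2·(-41) = 229
Policy B (X := 33, L := 182):
  L = 182
  X = 33
  P = 207 + 182 + 2·33 = 455
Policy C (X := 218):
  L = 143
  X = 218
  P = 207 + 143 + 2·218 = 786
Comparing — Policy A: P=229, Policy B: P=455, Policy C: P=786. Lowest is 229 (Policy A).

229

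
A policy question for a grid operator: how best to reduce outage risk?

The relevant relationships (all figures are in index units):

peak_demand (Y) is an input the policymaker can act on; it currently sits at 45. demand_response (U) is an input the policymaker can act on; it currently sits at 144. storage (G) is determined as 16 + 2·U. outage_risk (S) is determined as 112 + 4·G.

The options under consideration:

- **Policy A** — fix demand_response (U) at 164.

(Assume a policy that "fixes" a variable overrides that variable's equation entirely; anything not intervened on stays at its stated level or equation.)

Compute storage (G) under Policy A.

344

Policy A (U := 164):
  U = 164
  G = 16 + 2·164 = 344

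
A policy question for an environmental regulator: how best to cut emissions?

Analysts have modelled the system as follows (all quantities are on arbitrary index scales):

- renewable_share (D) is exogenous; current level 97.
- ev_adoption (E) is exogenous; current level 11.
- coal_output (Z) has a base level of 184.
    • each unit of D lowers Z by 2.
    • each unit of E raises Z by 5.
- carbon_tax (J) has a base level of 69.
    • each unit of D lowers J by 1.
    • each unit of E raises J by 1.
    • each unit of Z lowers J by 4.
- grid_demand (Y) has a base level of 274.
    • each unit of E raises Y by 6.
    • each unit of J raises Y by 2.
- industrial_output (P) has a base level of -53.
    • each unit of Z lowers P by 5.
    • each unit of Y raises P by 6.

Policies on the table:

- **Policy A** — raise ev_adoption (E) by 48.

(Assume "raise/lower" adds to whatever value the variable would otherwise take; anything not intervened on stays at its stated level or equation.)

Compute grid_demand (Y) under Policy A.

Policy A (E + 48):
  D = 97
  E = 11 + 48 = 59
  Z = 184 − 2·97 + 5·59 = 285
  J = 69 − 97 + 59 − 4·285 = -1109
  Y = 274 + 6·59 + 2·(-1109) = -1590

-1590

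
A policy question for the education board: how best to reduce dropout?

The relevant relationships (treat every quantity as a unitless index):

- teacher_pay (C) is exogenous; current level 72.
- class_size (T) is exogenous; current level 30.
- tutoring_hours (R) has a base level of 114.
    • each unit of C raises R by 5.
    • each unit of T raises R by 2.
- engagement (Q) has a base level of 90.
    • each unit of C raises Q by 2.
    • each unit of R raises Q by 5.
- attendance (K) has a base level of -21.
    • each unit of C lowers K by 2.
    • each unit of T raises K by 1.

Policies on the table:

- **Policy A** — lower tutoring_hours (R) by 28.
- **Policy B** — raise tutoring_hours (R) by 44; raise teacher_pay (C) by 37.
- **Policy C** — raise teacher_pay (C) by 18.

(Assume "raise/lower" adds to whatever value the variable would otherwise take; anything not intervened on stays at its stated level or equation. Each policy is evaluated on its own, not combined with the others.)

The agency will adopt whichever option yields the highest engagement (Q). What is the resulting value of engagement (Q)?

Policy A (R − 28):
  C = 72
  T = 30
  R = 114 + 5·72 + 2·30 (−28 from intervention) = 506
  Q = 90 + 2·72 + 5·506 = 2764
Policy B (R + 44, C + 37):
  C = 72 + 37 = 109
  T = 30
  R = 114 + 5·109 + 2·30 (+44 from intervention) = 763
  Q = 90 + 2·109 + 5·763 = 4123
Policy C (C + 18):
  C = 72 + 18 = 90
  T = 30
  R = 114 + 5·90 + 2·30 = 624
  Q = 90 + 2·90 + 5·624 = 3390
Comparing — Policy A: Q=2764, Policy B: Q=4123, Policy C: Q=3390. Highest is 4123 (Policy B).

4123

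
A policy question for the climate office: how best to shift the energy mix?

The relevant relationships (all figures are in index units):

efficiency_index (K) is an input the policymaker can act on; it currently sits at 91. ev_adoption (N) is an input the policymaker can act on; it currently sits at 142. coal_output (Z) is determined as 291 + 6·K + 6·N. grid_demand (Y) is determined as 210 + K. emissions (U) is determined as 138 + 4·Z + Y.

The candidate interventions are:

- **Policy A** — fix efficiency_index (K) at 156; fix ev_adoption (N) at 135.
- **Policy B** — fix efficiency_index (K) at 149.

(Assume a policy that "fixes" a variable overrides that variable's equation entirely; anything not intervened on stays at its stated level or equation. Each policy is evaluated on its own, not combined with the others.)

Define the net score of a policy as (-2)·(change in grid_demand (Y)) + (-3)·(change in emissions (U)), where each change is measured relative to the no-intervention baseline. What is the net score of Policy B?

Baseline:
  K = 91
  N = 142
  Z = 291 + 6·91 + 6·142 = 1689
  Y = 210 + 91 = 301
  U = 138 + 4·1689 + 301 = 7195
Policy B (K := 149):
  K = 149
  N = 142
  Z = 291 + 6·149 + 6·142 = 2037
  Y = 210 + 149 = 359
  U = 138 + 4·2037 + 359 = 8645
ΔY = 359 − 301 = 58; ΔU = 8645 − 7195 = 1450
Score = (-2)·58 + (-3)·1450 = -4466

-4466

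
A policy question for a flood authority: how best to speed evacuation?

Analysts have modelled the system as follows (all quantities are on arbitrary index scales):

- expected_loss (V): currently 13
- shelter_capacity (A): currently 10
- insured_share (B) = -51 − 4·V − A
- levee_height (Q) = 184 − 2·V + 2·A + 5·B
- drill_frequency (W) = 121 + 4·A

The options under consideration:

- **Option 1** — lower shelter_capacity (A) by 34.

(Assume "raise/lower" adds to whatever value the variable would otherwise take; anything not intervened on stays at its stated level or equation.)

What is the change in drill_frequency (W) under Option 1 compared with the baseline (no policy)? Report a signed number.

Baseline:
  A = 10
  W = 121 + 4·10 = 161
Option 1 (A − 34):
  A = 10 − 34 = -24
  W = 121 + 4·(-24) = 25
Change in W: 25 − 161 = -136

-136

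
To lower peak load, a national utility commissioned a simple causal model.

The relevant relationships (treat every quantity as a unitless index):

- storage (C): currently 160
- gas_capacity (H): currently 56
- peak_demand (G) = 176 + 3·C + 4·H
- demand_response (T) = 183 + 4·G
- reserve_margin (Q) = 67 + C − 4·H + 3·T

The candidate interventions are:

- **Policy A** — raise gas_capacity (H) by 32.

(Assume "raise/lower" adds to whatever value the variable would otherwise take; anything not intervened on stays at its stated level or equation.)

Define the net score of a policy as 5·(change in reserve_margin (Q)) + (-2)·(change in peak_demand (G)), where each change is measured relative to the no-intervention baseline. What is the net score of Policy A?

Baseline:
  C = 160
  H = 56
  G = 176 + 3·160 + 4·56 = 880
  T = 183 + 4·880 = 3703
  Q = 67 + 160 − 4·56 + 3·3703 = 11112
Policy A (H + 32):
  C = 160
  H = 56 + 32 = 88
  G = 176 + 3·160 + 4·88 = 1008
  T = 183 + 4·1008 = 4215
  Q = 67 + 160 − 4·88 + 3·4215 = 12520
ΔQ = 12520 − 11112 = 1408; ΔG = 1008 − 880 = 128
Score = 5·1408 + (-2)·128 = 6784

6784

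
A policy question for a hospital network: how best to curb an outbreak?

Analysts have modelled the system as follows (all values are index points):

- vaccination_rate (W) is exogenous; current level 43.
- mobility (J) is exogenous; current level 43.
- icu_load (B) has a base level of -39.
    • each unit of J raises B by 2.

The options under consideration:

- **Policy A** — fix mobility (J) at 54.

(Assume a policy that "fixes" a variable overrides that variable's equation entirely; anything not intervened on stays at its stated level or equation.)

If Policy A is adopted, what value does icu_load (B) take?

Policy A (J := 54):
  J = 54
  B = -39 + 2·54 = 69

69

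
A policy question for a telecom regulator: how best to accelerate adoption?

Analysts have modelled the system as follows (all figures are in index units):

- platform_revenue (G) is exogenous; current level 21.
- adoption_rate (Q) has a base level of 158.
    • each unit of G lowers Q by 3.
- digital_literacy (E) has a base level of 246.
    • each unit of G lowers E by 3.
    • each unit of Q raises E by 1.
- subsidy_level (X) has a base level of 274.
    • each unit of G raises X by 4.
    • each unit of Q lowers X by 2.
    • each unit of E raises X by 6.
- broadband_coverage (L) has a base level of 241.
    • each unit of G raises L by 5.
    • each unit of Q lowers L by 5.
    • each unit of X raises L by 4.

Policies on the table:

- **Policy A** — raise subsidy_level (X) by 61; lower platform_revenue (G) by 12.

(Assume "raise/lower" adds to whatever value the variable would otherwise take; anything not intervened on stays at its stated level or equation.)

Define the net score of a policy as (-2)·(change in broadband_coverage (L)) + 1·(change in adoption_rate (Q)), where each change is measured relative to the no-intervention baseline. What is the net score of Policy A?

Baseline:
  G = 21
  Q = 158 − 3·21 = 95
  E = 246 − 3·21 + 95 = 278
  X = 274 + 4·21 − 2·95 + 6·278 = 1836
  L = 241 + 5·21 − 5·95 + 4·1836 = 7215
Policy A (X + 61, G − 12):
  G = 21 − 12 = 9
  Q = 158 − 3·9 = 131
  E = 246 − 3·9 + 131 = 350
  X = 274 + 4·9 − 2·131 + 6·350 (+61 from intervention) = 2209
  L = 241 + 5·9 − 5·131 + 4·2209 = 8467
ΔL = 8467 − 7215 = 1252; ΔQ = 131 − 95 = 36
Score = (-2)·1252 + 1·36 = -2468

-2468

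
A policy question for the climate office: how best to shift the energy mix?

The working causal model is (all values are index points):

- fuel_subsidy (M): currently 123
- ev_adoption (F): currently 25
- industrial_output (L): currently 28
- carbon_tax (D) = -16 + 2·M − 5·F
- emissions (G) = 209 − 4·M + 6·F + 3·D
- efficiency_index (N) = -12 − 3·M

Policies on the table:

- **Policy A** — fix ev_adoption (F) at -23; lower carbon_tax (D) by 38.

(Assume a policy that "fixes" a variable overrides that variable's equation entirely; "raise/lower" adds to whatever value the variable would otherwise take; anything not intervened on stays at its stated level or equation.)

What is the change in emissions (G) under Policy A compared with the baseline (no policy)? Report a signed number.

318

Baseline:
  M = 123
  F = 25
  D = -16 + 2·123 − 5·25 = 105
  G = 209 − 4·123 + 6·25 + 3·105 = 182
Policy A (F := -23, D − 38):
  M = 123
  F = -23
  D = -16 + 2·123 − 5·(-23) (−38 from intervention) = 307
  G = 209 − 4·123 + 6·(-23) + 3·307 = 500
Change in G: 500 − 182 = 318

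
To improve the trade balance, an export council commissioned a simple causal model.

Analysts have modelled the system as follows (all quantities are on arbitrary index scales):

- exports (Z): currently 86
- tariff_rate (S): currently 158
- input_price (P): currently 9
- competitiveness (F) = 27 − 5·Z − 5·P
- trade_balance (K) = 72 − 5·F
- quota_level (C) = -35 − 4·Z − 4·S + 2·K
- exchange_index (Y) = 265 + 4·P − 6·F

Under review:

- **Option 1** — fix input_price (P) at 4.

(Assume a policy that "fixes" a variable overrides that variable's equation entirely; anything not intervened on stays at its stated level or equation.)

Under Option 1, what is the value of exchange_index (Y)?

Option 1 (P := 4):
  Z = 86
  P = 4
  F = 27 − 5·86 − 5·4 = -423
  Y = 265 + 4·4 − 6·(-423) = 2819

2819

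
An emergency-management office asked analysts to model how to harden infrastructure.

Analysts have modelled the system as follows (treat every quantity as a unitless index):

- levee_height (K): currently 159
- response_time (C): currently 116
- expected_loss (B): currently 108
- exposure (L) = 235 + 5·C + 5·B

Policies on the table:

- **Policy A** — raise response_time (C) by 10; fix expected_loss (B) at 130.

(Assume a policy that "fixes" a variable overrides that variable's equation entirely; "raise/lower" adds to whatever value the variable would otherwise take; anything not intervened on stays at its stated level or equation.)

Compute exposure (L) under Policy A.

1515

Policy A (C + 10, B := 130):
  C = 116 + 10 = 126
  B = 130
  L = 235 + 5·126 + 5·130 = 1515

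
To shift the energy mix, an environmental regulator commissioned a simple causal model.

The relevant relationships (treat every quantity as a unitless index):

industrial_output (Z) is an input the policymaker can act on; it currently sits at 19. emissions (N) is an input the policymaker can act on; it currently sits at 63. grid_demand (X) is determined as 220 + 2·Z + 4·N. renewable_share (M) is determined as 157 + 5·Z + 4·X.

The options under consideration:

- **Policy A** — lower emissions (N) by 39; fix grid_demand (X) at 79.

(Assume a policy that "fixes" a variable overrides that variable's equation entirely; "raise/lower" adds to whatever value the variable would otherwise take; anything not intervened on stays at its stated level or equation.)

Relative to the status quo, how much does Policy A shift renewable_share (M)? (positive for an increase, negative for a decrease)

-1724

Baseline:
  Z = 19
  N = 63
  X = 220 + 2·19 + 4·63 = 510
  M = 157 + 5·19 + 4·510 = 2292
Policy A (N − 39, X := 79):
  Z = 19
  N = 63 − 39 = 24
  X = 79
  M = 157 + 5·19 + 4·79 = 568
Change in M: 568 − 2292 = -1724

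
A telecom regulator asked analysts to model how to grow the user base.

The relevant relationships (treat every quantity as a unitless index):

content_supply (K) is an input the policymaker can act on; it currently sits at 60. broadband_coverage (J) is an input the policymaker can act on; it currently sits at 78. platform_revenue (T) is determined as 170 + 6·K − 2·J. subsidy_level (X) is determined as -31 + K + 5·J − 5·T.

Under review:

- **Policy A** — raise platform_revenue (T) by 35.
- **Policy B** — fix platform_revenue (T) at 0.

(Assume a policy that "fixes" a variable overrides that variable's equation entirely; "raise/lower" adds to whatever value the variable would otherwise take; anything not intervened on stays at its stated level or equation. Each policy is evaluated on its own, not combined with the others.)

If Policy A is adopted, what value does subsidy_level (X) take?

-1626

Policy A (T + 35):
  K = 60
  J = 78
  T = 170 + 6·60 − 2·78 (+35 from intervention) = 409
  X = -31 + 60 + 5·78 − 5·409 = -1626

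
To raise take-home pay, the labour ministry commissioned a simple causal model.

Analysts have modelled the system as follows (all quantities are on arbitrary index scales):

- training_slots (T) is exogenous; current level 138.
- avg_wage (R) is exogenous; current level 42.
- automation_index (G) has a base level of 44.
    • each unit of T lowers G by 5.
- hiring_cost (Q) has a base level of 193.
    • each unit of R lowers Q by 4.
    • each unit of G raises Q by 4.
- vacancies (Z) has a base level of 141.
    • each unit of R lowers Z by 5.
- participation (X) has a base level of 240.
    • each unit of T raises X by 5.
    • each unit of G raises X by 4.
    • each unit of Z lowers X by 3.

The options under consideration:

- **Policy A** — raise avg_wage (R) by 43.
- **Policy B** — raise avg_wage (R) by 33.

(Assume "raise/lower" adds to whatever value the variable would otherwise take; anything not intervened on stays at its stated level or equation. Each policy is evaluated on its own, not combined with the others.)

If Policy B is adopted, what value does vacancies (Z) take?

Policy B (R + 33):
  R = 42 + 33 = 75
  Z = 141 − 5·75 = -234

-234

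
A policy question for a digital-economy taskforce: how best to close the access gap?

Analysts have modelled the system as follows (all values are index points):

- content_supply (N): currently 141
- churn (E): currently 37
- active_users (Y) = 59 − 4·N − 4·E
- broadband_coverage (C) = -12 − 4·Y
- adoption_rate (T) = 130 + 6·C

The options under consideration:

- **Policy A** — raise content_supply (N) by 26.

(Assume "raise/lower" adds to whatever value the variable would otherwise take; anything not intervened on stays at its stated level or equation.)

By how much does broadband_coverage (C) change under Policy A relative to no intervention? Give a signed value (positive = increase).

416

Baseline:
  N = 141
  E = 37
  Y = 59 − 4·141 − 4·37 = -653
  C = -12 − 4·(-653) = 2600
Policy A (N + 26):
  N = 141 + 26 = 167
  E = 37
  Y = 59 − 4·167 − 4·37 = -757
  C = -12 − 4·(-757) = 3016
Change in C: 3016 − 2600 = 416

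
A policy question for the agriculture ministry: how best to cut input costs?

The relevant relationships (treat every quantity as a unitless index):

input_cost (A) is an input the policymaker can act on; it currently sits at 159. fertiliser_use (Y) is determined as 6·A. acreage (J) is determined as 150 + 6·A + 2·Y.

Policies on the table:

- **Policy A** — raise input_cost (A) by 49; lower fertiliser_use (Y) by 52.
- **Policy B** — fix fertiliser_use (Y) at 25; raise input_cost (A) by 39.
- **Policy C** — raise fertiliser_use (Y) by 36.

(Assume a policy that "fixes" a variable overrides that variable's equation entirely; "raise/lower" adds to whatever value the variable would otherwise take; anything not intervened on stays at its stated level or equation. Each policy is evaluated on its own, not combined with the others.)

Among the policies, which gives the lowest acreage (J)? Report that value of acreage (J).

Policy A (A + 49, Y − 52):
  A = 159 + 49 = 208
  Y = 0 + 6·208 (−52 from intervention) = 1196
  J = 150 + 6·208 + 2·1196 = 3790
Policy B (Y := 25, A + 39):
  A = 159 + 39 = 198
  Y = 25
  J = 150 + 6·198 + 2·25 = 1388
Policy C (Y + 36):
  A = 159
  Y = 0 + 6·159 (+36 from intervention) = 990
  J = 150 + 6·159 + 2·990 = 3084
Comparing — Policy A: J=3790, Policy B: J=1388, Policy C: J=3084. Lowest is 1388 (Policy B).

1388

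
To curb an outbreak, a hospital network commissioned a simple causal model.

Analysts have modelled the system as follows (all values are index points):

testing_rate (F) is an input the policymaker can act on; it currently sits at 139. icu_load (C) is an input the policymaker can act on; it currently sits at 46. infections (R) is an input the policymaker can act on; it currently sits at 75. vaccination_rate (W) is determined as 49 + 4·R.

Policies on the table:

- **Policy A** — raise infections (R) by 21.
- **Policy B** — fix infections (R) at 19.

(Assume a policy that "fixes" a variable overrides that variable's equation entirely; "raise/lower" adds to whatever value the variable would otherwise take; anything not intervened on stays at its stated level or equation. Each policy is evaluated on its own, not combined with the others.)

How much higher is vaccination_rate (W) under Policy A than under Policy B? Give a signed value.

308

Policy A (R + 21):
  R = 75 + 21 = 96
  W = 49 + 4·96 = 433
Policy B (R := 19):
  R = 19
  W = 49 + 4·19 = 125
W: 433 − 125 = 308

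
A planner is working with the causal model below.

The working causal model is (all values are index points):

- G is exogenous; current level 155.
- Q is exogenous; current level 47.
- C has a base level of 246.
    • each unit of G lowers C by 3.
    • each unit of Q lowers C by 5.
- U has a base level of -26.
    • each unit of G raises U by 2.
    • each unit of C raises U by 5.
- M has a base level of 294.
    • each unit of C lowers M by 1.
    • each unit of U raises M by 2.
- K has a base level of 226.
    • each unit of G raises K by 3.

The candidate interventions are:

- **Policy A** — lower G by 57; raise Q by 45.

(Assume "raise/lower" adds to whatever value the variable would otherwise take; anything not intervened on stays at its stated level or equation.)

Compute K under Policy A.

Policy A (G − 57, Q + 45):
  G = 155 − 57 = 98
  K = 226 + 3·98 = 520

520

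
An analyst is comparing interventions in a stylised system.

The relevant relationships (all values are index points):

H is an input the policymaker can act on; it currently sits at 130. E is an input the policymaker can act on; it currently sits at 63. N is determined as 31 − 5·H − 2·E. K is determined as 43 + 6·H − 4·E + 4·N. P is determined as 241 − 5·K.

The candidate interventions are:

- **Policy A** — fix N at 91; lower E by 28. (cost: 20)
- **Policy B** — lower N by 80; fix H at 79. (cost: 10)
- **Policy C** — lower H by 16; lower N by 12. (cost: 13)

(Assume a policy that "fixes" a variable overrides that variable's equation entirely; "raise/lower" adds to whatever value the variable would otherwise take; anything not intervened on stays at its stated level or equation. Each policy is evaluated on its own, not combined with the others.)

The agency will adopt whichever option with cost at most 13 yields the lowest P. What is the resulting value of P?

Policy B (N − 80, H := 79):
  H = 79
  E = 63
  N = 31 − 5·79 − 2·63 (−80 from intervention) = -570
  K = 43 + 6·79 − 4·63 + 4·(-570) = -2015
  P = 241 − 5·(-2015) = 10316
Policy C (H − 16, N − 12):
  H = 130 − 16 = 114
  E = 63
  N = 31 − 5·114 − 2·63 (−12 from intervention) = -677
  K = 43 + 6·114 − 4·63 + 4·(-677) = -2233
  P = 241 − 5·(-2233) = 11406
Comparing — Policy B: P=10316, Policy C: P=11406. Lowest is 10316 (Policy B).

10316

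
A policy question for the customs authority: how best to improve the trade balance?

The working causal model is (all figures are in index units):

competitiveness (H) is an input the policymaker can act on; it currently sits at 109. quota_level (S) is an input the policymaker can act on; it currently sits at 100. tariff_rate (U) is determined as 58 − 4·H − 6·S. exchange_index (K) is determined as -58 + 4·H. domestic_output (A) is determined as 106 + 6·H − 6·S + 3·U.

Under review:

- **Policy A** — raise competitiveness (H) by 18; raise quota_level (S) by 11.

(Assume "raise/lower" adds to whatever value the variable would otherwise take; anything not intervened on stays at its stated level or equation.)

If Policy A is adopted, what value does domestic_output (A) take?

-3146

Policy A (H + 18, S + 11):
  H = 109 + 18 = 127
  S = 100 + 11 = 111
  U = 58 − 4·127 − 6·111 = -1116
  A = 106 + 6·127 − 6·111 + 3·(-1116) = -3146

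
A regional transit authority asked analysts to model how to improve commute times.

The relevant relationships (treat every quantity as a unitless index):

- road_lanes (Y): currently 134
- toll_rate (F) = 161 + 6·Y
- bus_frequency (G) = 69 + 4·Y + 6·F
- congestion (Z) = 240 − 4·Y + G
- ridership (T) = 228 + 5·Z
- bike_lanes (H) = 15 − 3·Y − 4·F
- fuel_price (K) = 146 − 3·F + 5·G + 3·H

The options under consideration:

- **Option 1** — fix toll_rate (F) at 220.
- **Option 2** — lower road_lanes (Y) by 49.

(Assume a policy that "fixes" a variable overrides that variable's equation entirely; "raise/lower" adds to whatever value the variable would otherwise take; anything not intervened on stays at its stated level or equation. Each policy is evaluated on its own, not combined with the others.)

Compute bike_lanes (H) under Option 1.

-1267

Option 1 (F := 220):
  Y = 134
  F = 220
  H = 15 − 3·134 − 4·220 = -1267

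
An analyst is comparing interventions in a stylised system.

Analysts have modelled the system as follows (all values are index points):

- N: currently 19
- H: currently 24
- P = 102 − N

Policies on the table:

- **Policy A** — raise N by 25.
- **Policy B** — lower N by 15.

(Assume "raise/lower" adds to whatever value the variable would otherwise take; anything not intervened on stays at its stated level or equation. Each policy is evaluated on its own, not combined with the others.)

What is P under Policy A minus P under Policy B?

-40

Policy A (N + 25):
  N = 19 + 25 = 44
  P = 102 − 44 = 58
Policy B (N − 15):
  N = 19 − 15 = 4
  P = 102 − 4 = 98
P: 58 − 98 = -40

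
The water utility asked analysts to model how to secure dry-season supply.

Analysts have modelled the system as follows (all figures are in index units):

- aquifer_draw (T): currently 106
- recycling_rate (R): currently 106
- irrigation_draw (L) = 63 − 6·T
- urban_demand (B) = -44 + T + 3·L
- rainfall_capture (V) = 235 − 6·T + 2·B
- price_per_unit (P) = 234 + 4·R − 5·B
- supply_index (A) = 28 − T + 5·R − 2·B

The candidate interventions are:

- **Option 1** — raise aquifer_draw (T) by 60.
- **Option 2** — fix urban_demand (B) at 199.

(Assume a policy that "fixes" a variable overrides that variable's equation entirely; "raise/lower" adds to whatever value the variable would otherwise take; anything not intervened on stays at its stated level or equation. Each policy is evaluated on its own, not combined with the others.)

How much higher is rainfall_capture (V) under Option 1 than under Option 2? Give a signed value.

-6112

Option 1 (T + 60):
  T = 106 + 60 = 166
  L = 63 − 6·166 = -933
  B = -44 + 166 + 3·(-933) = -2677
  V = 235 − 6·166 + 2·(-2677) = -6115
Option 2 (B := 199):
  T = 106
  L = 63 − 6·106 = -573
  B = 199
  V = 235 − 6·106 + 2·199 = -3
V: -6115 − (-3) = -6112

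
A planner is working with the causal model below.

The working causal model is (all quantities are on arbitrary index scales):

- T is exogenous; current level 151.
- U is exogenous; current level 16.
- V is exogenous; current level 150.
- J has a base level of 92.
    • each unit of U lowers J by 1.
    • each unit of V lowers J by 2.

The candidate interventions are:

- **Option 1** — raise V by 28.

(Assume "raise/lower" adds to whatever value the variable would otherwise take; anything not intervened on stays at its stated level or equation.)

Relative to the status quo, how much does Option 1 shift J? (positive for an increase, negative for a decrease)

Baseline:
  U = 16
  V = 150
  J = 92 − 16 − 2·150 = -224
Option 1 (V + 28):
  U = 16
  V = 150 + 28 = 178
  J = 92 − 16 − 2·178 = -280
Change in J: -280 − (-224) = -56

-56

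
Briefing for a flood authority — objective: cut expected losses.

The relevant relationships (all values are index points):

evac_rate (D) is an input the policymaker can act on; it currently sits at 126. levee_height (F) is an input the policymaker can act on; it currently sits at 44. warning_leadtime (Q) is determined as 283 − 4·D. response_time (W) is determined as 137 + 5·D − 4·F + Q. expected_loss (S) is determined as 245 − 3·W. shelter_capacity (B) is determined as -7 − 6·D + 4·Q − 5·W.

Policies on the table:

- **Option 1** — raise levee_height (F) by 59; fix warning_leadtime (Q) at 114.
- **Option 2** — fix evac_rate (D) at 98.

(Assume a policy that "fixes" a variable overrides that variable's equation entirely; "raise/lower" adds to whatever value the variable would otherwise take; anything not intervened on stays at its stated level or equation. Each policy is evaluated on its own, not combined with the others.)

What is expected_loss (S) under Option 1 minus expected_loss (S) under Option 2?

-381

Option 1 (F + 59, Q := 114):
  D = 126
  F = 44 + 59 = 103
  Q = 114
  W = 137 + 5·126 − 4·103 + 114 = 469
  S = 245 − 3·469 = -1162
Option 2 (D := 98):
  D = 98
  F = 44
  Q = 283 − 4·98 = -109
  W = 137 + 5·98 − 4·44 + (-109) = 342
  S = 245 − 3·342 = -781
S: -1162 − (-781) = -381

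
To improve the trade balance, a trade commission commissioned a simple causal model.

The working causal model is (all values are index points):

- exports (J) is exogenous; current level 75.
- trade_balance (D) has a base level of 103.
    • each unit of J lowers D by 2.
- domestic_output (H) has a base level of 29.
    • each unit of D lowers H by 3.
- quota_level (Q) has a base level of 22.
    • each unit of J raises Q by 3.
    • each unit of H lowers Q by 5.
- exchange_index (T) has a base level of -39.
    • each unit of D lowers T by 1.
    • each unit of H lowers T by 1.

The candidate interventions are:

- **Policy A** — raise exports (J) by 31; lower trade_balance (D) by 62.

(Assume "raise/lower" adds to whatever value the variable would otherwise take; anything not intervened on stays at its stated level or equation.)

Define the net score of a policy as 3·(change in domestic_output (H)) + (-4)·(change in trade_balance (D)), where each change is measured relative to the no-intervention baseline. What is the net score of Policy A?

Baseline:
  J = 75
  D = 103 − 2·75 = -47
  H = 29 − 3·(-47) = 170
Policy A (J + 31, D − 62):
  J = 75 + 31 = 106
  D = 103 − 2·106 (−62 from intervention) = -171
  H = 29 − 3·(-171) = 542
ΔH = 542 − 170 = 372; ΔD = -171 − (-47) = -124
Score = 3·372 + (-4)·(-124) = 1612

1612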